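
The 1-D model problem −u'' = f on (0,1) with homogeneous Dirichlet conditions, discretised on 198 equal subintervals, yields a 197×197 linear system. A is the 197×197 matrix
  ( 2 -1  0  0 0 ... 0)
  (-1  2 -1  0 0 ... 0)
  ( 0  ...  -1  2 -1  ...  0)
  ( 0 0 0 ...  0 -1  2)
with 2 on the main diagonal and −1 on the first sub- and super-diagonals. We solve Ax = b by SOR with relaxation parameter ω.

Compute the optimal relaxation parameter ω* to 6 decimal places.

ρ_J = max_k |cos(kπ/198)| = cos(π/198) = 0.999874
root = sin(π/198) = 0.0158660  (since 1−cos² = sin²).
ω* = 2/(1+0.0158660) = 1.968764
ρ_SOR = ω* − 1 ≈ 0.968764.

ω* = 1.968764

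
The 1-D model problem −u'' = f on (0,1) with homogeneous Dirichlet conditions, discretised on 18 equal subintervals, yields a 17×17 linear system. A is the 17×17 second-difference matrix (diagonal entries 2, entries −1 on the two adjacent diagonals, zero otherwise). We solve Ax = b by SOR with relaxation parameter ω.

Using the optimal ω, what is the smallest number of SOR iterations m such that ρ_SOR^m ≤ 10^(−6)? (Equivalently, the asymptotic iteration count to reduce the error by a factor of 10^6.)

spectrum of D⁻¹(L+U) = {cos(kπ/18) : 1≤k≤17}; ρ_J = cos(π/18) = 0.9848078.
√(1−ρ_J²) simplifies to sin(π/18) = 0.1736482.
So ω* = 2/1.1736482 = 1.7040882 (Young).
and ρ(B_{ω*}) = 1.7040882 − 1 = 0.7040882.
m ≥ 6·ln10 / (−ln 0.7040882) = 39.377; smallest integer m = 40.

m = 40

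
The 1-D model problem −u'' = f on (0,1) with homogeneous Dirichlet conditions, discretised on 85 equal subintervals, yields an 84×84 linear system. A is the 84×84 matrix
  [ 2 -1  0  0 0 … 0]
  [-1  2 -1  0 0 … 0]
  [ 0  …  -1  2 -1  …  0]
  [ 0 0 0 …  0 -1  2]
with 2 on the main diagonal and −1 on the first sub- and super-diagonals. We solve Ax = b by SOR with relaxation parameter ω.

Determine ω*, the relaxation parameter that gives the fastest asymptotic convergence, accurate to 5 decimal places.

n=84: λ(B_J) = 1 − λ(A)/2 = cos(kπ/85); k=1 gives ρ_J = 0.99932.
1 − cos²(π/85) = sin²(π/85) ⇒ √(1−ρ_J²) = sin(π/85) = 0.036951.
ω* = 2/(1 + 0.036951) = 2/1.036951 = 1.92873.
At ω = 1.92873 every |λ(B_ω)| = ω−1, so ρ_SOR = 0.92873.

ω* = 1.92873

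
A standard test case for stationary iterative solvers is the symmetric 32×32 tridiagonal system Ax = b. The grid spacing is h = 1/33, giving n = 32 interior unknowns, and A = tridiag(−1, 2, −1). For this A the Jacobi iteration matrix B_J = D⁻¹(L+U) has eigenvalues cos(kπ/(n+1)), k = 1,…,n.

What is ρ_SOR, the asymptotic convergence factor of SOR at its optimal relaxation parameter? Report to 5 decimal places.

[ρ_J] n=32: ρ(B_J) = cos(π/(n+1)) = cos(π/33) = 0.99547.
√(1−ρ_J²) simplifies to sin(π/33) = 0.095056.
ω* = 2/(1 + 0.095056) = 2/1.095056 = 1.82639.
Hence ρ(B_{ω*}) = 1.82639 − 1 = 0.82639.

ρ_SOR = 0.82639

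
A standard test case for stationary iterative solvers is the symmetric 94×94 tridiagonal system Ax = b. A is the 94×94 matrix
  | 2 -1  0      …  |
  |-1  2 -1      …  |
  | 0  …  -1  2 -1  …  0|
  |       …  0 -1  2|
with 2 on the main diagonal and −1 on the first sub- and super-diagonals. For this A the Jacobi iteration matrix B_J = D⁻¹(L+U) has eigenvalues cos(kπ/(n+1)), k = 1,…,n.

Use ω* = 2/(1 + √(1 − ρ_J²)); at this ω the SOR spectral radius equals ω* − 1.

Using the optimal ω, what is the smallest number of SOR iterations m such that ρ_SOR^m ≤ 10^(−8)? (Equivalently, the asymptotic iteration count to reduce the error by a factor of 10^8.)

spectrum of D⁻¹(L+U) = {cos(kπ/95) : 1≤k≤94}; ρ_J = cos(π/95) = 0.9994533.
√(1 − cos²(π/95)) = sin(π/95) ≈ 0.0330634.
ω* = 2/(1 + 0.0330634) = 2/1.0330634 = 1.9359896.
Hence ρ(B_{ω*}) = 1.9359896 − 1 = 0.9359896.
8·ln10 = 18.4207; −ln(0.9359896) = 0.0661509; m = ⌈18.4207/0.0661509⌉ = ⌈278.465⌉ = 279.

m = 279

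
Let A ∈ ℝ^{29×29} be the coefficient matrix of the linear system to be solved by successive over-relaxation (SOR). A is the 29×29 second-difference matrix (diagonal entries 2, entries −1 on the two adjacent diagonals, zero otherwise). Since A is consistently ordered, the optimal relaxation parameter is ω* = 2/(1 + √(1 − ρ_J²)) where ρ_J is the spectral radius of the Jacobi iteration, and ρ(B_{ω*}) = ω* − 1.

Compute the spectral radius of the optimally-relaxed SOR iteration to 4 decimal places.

ρ_SOR = 0.8107

½·tridiag(1,0,1) at n=29: λ_k = cos(kπ/30); max |λ| at k=1 ⇒ ρ_J = cos(π/30) ≈ 0.9945.
√(1 − cos²(π/30)) = sin(π/30) ≈ 0.10453.
ω* = 2 / (1 + 0.10453) = 2 / 1.10453 ≈ 1.8107.
[ρ_SOR] ω* − 1 = 0.8107.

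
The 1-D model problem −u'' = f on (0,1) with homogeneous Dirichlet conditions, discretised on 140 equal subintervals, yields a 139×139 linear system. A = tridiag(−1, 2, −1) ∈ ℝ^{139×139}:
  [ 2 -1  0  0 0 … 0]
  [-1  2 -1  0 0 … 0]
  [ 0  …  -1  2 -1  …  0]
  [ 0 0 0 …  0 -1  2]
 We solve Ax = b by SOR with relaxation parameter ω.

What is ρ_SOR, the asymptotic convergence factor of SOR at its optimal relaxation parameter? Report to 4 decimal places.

ρ_J = max_k |cos(kπ/140)| = cos(π/140) = 0.9997
√(1−ρ_J²) = |sin(π/140)| = 0.02244
[ω*] 2 ÷ (1 + 0.02244) = 2 ÷ 1.02244 = 1.9561.
[ρ_SOR] ω* − 1 = 0.9561.

ρ_SOR = 0.9561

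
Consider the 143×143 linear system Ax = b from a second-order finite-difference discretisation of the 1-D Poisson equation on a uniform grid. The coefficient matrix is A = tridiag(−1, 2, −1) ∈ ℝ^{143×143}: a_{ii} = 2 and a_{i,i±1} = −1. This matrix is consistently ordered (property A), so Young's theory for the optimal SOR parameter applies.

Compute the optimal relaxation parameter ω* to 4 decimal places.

ω* = 1.9573

With n=143, ρ(Jacobi) = cos(π/144) = 0.9998.
√(1−ρ_J²) simplifies to sin(π/144) = 0.02181.
[ω*] 2 ÷ (1 + 0.02181) = 2 ÷ 1.02181 = 1.9573.
ρ_SOR = ω* − 1 = 1.9573 − 1 = 0.9573.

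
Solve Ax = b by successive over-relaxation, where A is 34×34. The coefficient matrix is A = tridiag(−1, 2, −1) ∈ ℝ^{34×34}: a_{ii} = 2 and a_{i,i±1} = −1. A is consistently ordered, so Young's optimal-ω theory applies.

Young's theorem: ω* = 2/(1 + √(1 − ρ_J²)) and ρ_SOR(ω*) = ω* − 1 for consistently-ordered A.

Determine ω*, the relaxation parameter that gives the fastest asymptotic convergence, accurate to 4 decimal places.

spectrum of D⁻¹(L+U) = {cos(kπ/35) : 1≤k≤34}; ρ_J = cos(π/35) = 0.9960.
√(1−ρ_J²) simplifies to sin(π/35) = 0.08964.
ω* = 2/(1 + 0.08964) = 2/1.08964 = 1.8355.
and ρ(B_{ω*}) = 1.8355 − 1 = 0.8355.

ω* = 1.8355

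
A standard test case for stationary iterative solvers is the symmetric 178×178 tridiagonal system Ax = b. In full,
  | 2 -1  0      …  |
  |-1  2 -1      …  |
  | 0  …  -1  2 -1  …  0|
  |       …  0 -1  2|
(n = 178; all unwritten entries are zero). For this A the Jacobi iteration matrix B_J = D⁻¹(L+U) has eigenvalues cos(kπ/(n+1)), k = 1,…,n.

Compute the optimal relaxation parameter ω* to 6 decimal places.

With n=178, ρ(Jacobi) = cos(π/179) = 0.999846.
√(1 − cos²(π/179)) = sin(π/179) ≈ 0.0175499.
ω* = 2/(1+0.0175499) = 1.965506
At ω = 1.965506 every |λ(B_ω)| = ω−1, so ρ_SOR = 0.965506.

ω* = 1.965506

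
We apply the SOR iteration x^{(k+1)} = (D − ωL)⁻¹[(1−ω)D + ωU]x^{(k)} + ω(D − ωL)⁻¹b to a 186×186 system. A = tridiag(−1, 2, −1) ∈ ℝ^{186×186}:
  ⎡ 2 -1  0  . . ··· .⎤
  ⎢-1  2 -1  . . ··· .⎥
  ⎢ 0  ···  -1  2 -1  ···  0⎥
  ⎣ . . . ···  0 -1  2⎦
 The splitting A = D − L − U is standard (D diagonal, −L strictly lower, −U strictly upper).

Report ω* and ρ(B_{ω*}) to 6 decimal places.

spectrum of D⁻¹(L+U) = {cos(kπ/187) : 1≤k≤186}; ρ_J = cos(π/187) = 0.999859.
√(1−ρ_J²) simplifies to sin(π/187) = 0.0167992.
ω* = 2/(1+0.0167992) = 1.966957
At ω = 1.966957 every |λ(B_ω)| = ω−1, so ρ_SOR = 0.966957.

ω* = 1.966957, ρ_SOR = 0.966957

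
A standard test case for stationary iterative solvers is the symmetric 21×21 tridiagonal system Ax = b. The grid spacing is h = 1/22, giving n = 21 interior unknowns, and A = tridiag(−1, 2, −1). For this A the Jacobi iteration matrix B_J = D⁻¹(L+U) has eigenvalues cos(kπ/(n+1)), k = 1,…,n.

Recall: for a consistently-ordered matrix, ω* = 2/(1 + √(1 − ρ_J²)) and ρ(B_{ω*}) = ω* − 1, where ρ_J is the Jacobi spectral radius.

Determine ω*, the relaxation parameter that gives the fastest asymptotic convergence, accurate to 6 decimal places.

½·tridiag(1,0,1) at n=21: λ_k = cos(kπ/22); max |λ| at k=1 ⇒ ρ_J = cos(π/22) ≈ 0.989821.
1 − cos²(π/22) = sin²(π/22) ⇒ √(1−ρ_J²) = sin(π/22) = 0.1423148.
ω* = 2 / (1 + 0.1423148) = 2 / 1.1423148 ≈ 1.750831.
ρ_SOR = ω* − 1 ≈ 0.750831.

ω* = 1.750831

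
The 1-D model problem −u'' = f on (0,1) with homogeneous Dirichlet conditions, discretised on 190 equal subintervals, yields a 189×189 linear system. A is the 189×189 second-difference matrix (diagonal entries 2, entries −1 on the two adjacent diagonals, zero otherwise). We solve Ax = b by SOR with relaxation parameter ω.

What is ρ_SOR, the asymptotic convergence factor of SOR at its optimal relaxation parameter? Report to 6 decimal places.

B_J for the 189×189 system has eigenvalues cos(kπ/190); ρ_J = cos(π/190) = 0.999863.
√(1−ρ_J²) simplifies to sin(π/190) = 0.0165339.
[ω*] 2 ÷ (1 + 0.0165339) = 2 ÷ 1.0165339 = 1.967470.
ρ_SOR = ω* − 1 = 1.967470 − 1 = 0.967470.

ρ_SOR = 0.967470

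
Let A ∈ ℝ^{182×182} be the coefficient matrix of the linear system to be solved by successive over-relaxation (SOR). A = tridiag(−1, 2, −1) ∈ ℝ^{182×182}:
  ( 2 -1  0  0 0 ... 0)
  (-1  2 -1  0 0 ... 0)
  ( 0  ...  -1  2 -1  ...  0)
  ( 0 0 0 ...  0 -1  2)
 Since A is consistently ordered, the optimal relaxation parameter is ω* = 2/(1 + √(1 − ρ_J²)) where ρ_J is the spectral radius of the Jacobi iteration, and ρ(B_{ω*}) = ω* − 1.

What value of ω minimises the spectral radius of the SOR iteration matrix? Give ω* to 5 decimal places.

[ρ_J] n=182: ρ(B_J) = cos(π/(n+1)) = cos(π/183) = 0.99985.
√(1−ρ_J²) = |sin(π/183)| = 0.017166
ω* = 2 / (1 + 0.017166) = 2 / 1.017166 ≈ 1.96625.
and ρ(B_{ω*}) = 1.96625 − 1 = 0.96625.

ω* = 1.96625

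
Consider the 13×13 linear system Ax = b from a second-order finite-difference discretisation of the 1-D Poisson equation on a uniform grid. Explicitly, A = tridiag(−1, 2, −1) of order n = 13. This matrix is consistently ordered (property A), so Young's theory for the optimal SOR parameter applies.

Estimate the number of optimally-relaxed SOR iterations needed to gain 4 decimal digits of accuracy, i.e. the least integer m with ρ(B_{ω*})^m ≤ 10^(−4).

½·tridiag(1,0,1) at n=13: λ_k = cos(kπ/14); max |λ| at k=1 ⇒ ρ_J = cos(π/14) ≈ 0.9749279.
1 − cos²(π/14) = sin²(π/14) ⇒ √(1−ρ_J²) = sin(π/14) = 0.2225209.
Then 2/(1+√(1−ρ_J²)) = 2/(1+0.2225209); ω* = 2/1.2225209 = 1.6359639.
Hence ρ(B_{ω*}) = 1.6359639 − 1 = 0.6359639.
ρ_SOR^m ≤ 10^(−4) ⇔ m ≥ 4·ln10/(−ln 0.6359639) = 9.21034/0.452613 = 20.349; m = ⌈20.349⌉ = 21.

m = 21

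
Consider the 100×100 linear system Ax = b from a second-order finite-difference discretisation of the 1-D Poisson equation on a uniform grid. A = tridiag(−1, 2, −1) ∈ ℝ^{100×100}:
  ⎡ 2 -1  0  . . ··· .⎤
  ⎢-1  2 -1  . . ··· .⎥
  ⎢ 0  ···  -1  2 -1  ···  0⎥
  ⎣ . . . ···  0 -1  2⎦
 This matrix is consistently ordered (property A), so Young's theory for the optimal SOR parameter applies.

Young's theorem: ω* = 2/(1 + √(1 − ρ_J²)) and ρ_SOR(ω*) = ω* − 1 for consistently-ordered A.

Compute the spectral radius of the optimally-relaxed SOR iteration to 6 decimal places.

½·tridiag(1,0,1) at n=100: λ_k = cos(kπ/101); max |λ| at k=1 ⇒ ρ_J = cos(π/101) ≈ 0.999516.
√(1−ρ_J²) simplifies to sin(π/101) = 0.0310999.
ω* = 2/(1+0.0310999) = 1.939676
Hence ρ(B_{ω*}) = 1.939676 − 1 = 0.939676.

ρ_SOR = 0.939676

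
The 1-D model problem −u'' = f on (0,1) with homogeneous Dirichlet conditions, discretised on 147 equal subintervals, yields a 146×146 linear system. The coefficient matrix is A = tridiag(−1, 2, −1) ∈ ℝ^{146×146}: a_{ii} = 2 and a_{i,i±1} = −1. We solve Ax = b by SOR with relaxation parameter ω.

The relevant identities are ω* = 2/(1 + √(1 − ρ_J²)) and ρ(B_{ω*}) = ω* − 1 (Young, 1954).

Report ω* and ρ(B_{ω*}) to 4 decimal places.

ω* = 1.9582, ρ_SOR = 0.9582

½·tridiag(1,0,1) at n=146: λ_k = cos(kπ/147); max |λ| at k=1 ⇒ ρ_J = cos(π/147) ≈ 0.9998.
1 − cos²(π/147) = sin²(π/147) ⇒ √(1−ρ_J²) = sin(π/147) = 0.02137.
[ω*] 2 ÷ (1 + 0.02137) = 2 ÷ 1.02137 = 1.9582.
ρ_SOR = ω* − 1 ≈ 0.9582.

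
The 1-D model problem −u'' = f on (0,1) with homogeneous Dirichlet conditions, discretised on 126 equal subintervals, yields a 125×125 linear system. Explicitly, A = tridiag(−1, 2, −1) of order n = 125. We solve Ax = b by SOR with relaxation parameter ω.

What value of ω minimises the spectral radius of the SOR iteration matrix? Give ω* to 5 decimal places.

ω* = 1.95135

With n=125, ρ(Jacobi) = cos(π/126) = 0.99969.
1 − cos²(π/126) = sin²(π/126) ⇒ √(1−ρ_J²) = sin(π/126) = 0.024931.
Then 2/(1+√(1−ρ_J²)) = 2/(1+0.024931); ω* = 2/1.024931 = 1.95135.
Hence ρ(B_{ω*}) = 1.95135 − 1 = 0.95135.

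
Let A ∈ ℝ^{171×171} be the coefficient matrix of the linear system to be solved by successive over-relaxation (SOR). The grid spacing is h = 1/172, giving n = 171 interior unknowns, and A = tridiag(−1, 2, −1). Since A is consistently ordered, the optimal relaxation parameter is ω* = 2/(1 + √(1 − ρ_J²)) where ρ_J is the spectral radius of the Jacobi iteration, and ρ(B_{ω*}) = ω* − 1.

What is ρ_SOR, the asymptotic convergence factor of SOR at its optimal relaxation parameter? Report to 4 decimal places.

ρ_SOR = 0.9641

spectrum of D⁻¹(L+U) = {cos(kπ/172) : 1≤k≤171}; ρ_J = cos(π/172) = 0.9998.
root = sin(π/172) = 0.01826  (since 1−cos² = sin²).
ω* = 2/(1+0.01826) = 1.9641
ρ(B_{ω*}) = ω*−1 = 0.9641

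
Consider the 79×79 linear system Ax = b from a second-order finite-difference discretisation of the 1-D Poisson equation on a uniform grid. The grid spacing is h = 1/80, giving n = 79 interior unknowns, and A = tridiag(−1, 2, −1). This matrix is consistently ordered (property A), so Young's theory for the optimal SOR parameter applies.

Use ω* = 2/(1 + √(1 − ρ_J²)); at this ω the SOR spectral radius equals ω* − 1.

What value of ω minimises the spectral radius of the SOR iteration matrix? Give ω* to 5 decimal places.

ω* = 1.92445

spectrum of D⁻¹(L+U) = {cos(kπ/80) : 1≤k≤79}; ρ_J = cos(π/80) = 0.99923.
√(1−ρ_J²) = |sin(π/80)| = 0.039260
ω* = 2 / (1 + 0.039260) = 2 / 1.039260 ≈ 1.92445.
At ω = 1.92445 every |λ(B_ω)| = ω−1, so ρ_SOR = 0.92445.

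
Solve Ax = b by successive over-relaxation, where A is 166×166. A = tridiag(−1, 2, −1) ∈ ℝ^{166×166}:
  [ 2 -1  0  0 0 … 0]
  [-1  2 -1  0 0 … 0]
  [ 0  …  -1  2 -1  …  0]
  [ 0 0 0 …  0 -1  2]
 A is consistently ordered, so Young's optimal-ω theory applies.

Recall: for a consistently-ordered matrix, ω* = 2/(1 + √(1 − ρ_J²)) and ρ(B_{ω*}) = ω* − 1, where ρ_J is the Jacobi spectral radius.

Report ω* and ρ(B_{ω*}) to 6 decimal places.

ω* = 1.963073, ρ_SOR = 0.963073

With n=166, ρ(Jacobi) = cos(π/167) = 0.999823.
root = sin(π/167) = 0.0188108  (since 1−cos² = sin²).
Then 2/(1+√(1−ρ_J²)) = 2/(1+0.0188108); ω* = 2/1.0188108 = 1.963073.
[ρ_SOR] ω* − 1 = 0.963073.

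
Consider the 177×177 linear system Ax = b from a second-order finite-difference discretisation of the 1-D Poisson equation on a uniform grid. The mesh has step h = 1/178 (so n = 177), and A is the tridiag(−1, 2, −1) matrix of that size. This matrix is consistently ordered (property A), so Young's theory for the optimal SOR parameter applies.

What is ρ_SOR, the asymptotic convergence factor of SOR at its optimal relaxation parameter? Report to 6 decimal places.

ρ_SOR = 0.965315

With n=177, ρ(Jacobi) = cos(π/178) = 0.999844.
√(1 − cos²(π/178)) = sin(π/178) ≈ 0.0176485.
Then 2/(1+√(1−ρ_J²)) = 2/(1+0.0176485); ω* = 2/1.0176485 = 1.965315.
and ρ(B_{ω*}) = 1.965315 − 1 = 0.965315.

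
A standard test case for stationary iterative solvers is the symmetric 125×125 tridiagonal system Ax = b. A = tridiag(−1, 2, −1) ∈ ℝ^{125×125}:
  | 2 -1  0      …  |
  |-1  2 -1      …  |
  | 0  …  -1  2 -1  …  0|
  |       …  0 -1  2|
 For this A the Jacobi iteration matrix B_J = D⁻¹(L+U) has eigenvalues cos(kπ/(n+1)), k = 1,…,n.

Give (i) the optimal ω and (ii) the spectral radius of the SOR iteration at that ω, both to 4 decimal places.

ω* = 1.9514, ρ_SOR = 0.9514

ρ_J = max_k |cos(kπ/126)| = cos(π/126) = 0.9997
√(1 − cos²(π/126)) = sin(π/126) ≈ 0.02493.
ω* = 2 / (1 + 0.02493) = 2 / 1.02493 ≈ 1.9514.
[ρ_SOR] ω* − 1 = 0.9514.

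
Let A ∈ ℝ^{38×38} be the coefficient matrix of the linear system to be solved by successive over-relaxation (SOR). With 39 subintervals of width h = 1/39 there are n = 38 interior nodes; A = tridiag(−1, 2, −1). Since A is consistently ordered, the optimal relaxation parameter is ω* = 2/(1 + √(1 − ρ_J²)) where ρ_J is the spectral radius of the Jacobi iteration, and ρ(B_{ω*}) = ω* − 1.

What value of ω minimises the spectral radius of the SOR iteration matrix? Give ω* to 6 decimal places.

ω* = 1.851052

B_J for the 38×38 system has eigenvalues cos(kπ/39); ρ_J = cos(π/39) = 0.996757.
√(1 − cos²(π/39)) = sin(π/39) ≈ 0.0804666.
ω* = 2 / (1 + 0.0804666) = 2 / 1.0804666 ≈ 1.851052.
Hence ρ(B_{ω*}) = 1.851052 − 1 = 0.851052.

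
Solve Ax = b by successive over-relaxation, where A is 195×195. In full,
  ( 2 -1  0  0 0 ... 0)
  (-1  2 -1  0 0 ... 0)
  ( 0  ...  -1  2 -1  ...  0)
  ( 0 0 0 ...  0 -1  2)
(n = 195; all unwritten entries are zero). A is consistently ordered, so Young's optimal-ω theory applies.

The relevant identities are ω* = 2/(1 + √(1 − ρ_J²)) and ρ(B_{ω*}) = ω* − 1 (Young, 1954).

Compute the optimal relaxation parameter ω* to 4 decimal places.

spectrum of D⁻¹(L+U) = {cos(kπ/196) : 1≤k≤195}; ρ_J = cos(π/196) = 0.9999.
root = sin(π/196) = 0.01603  (since 1−cos² = sin²).
ω* = 2 / (1 + 0.01603) = 2 / 1.01603 ≈ 1.9684.
and ρ(B_{ω*}) = 1.9684 − 1 = 0.9684.

ω* = 1.9684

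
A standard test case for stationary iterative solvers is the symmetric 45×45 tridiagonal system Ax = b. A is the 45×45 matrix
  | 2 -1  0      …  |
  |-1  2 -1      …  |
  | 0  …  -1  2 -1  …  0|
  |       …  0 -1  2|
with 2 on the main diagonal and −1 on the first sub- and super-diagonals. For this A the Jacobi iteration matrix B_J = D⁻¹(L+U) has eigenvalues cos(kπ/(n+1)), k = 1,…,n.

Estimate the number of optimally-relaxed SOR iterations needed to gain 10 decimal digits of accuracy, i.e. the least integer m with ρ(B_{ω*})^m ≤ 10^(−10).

ρ_J = max_k |cos(kπ/46)| = cos(π/46) = 0.9976688
root = sin(π/46) = 0.0682424  (since 1−cos² = sin²).
So ω* = 2/1.0682424 = 1.8722342 (Young).
[ρ_SOR] ω* − 1 = 0.8722342.
10·ln10 = 23.0259; −ln(0.8722342) = 0.136697; m = ⌈23.0259/0.136697⌉ = ⌈168.445⌉ = 169.

m = 169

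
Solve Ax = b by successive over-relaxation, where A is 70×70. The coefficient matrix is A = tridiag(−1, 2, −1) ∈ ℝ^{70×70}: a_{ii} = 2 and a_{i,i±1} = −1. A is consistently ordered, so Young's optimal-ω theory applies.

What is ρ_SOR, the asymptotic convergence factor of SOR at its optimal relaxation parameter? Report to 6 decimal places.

[ρ_J] n=70: ρ(B_J) = cos(π/(n+1)) = cos(π/71) = 0.999021.
√(1 − cos²(π/71)) = sin(π/71) ≈ 0.0442333.
ω* = 2/(1 + 0.0442333) = 2/1.0442333 = 1.915281.
[ρ_SOR] ω* − 1 = 0.915281.

ρ_SOR = 0.915281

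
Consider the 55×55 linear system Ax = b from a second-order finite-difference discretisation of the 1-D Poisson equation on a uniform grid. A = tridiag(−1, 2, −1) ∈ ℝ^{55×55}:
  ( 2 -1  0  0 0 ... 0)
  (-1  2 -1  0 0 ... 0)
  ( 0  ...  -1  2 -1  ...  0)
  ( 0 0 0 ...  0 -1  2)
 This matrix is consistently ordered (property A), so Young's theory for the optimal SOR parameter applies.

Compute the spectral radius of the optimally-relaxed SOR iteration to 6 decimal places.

ρ_SOR = 0.893813

n=55: λ(B_J) = 1 − λ(A)/2 = cos(kπ/56); k=1 gives ρ_J = 0.998427.
√(1−ρ_J²) simplifies to sin(π/56) = 0.0560704.
Young: ω* = 2/(1+√(1−ρ_J²)) = 2/(1+0.0560704) = 2/1.0560704 = 1.893813.
At ω = 1.893813 every |λ(B_ω)| = ω−1, so ρ_SOR = 0.893813.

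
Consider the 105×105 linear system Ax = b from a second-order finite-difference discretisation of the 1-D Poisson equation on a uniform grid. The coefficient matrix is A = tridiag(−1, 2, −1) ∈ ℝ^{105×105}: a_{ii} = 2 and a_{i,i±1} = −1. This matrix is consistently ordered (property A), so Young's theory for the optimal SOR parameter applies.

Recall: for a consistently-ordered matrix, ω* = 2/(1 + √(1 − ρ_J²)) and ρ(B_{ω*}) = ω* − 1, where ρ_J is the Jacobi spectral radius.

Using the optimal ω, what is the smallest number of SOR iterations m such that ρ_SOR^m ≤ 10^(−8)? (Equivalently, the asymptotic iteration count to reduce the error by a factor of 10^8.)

spectrum of D⁻¹(L+U) = {cos(kπ/106) : 1≤k≤105}; ρ_J = cos(π/106) = 0.9995608.
√(1 − cos²(π/106)) = sin(π/106) ≈ 0.0296333.
Then 2/(1+√(1−ρ_J²)) = 2/(1+0.0296333); ω* = 2/1.0296333 = 1.9424391.
ρ_SOR = ω* − 1 = 1.9424391 − 1 = 0.9424391.
m ≥ 8·ln10 / (−ln 0.9424391) = 310.720; smallest integer m = 311.

m = 311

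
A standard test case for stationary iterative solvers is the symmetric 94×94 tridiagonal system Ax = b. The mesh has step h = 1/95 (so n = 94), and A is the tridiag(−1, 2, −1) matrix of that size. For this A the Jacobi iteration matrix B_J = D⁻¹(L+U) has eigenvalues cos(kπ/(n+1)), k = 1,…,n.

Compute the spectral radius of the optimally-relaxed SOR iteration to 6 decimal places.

spectrum of D⁻¹(L+U) = {cos(kπ/95) : 1≤k≤94}; ρ_J = cos(π/95) = 0.999453.
√(1−ρ_J²) = |sin(π/95)| = 0.0330634
[ω*] 2 ÷ (1 + 0.0330634) = 2 ÷ 1.0330634 = 1.935990.
and ρ(B_{ω*}) = 1.935990 − 1 = 0.935990.

ρ_SOR = 0.935990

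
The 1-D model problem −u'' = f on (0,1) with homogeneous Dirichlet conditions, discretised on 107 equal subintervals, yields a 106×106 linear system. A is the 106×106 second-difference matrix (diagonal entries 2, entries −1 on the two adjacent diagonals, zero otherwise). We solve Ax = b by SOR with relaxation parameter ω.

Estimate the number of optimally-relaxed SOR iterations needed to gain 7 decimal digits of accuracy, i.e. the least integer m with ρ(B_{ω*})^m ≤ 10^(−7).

m = 275

With n=106, ρ(Jacobi) = cos(π/107) = 0.9995690.
√(1 − cos²(π/107)) = sin(π/107) ≈ 0.0293565.
ω* = 2/(1+0.0293565) = 1.9429615
and ρ(B_{ω*}) = 1.9429615 − 1 = 0.9429615.
Need (0.9429615)^m ≤ 10^(−7): m ≥ 7·ln10/|ln 0.9429615| = 16.1181/0.0587298 = 274.445 ⇒ m = 275.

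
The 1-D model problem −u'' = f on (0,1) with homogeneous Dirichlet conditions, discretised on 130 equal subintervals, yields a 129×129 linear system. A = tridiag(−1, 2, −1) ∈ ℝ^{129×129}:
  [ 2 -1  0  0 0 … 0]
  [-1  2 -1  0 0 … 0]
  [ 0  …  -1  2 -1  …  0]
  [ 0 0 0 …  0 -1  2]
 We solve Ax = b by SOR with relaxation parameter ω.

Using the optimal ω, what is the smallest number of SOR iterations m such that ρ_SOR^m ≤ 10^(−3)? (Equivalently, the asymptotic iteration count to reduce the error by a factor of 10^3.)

m = 143

B_J for the 129×129 system has eigenvalues cos(kπ/130); ρ_J = cos(π/130) = 0.9997080.
√(1−ρ_J²) simplifies to sin(π/130) = 0.0241637.
Then 2/(1+√(1−ρ_J²)) = 2/(1+0.0241637); ω* = 2/1.0241637 = 1.9528128.
[ρ_SOR] ω* − 1 = 0.9528128.
For 3 digits: m = 3·ln10 / (−ln 0.9528128) = 6.90776/0.0483368 = 142.909; round up → m = 143.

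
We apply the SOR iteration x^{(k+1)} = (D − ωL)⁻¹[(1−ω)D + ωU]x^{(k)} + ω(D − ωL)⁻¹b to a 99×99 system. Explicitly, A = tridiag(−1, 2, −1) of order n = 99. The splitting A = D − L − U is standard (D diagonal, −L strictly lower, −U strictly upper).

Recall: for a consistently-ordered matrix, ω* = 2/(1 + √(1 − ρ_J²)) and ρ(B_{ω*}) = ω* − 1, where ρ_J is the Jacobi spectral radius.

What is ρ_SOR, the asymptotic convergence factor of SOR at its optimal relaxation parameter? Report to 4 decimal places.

ρ_SOR = 0.9391

B_J for the 99×99 system has eigenvalues cos(kπ/100); ρ_J = cos(π/100) = 0.9995.
1 − cos²(π/100) = sin²(π/100) ⇒ √(1−ρ_J²) = sin(π/100) = 0.03141.
Then 2/(1+√(1−ρ_J²)) = 2/(1+0.03141); ω* = 2/1.03141 = 1.9391.
ρ_SOR = ω* − 1 = 1.9391 − 1 = 0.9391.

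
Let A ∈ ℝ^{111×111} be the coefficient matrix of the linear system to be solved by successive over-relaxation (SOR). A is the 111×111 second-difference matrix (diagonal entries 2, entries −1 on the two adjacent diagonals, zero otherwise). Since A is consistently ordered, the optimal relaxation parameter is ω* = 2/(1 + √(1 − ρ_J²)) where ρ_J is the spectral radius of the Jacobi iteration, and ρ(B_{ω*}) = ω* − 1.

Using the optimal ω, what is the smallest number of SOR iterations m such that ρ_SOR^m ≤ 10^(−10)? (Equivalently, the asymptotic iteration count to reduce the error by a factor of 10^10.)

m = 411

ρ_J = max_k |cos(kπ/112)| = cos(π/112) = 0.9996066
root = sin(π/112) = 0.0280463  (since 1−cos² = sin²).
ω* = 2 / (1 + 0.0280463) = 2 / 1.0280463 ≈ 1.9454377.
and ρ(B_{ω*}) = 1.9454377 − 1 = 0.9454377.
ρ_SOR^m ≤ 10^(−10) ⇔ m ≥ 10·ln10/(−ln 0.9454377) = 23.0259/0.0561073 = 410.390; m = ⌈410.390⌉ = 411.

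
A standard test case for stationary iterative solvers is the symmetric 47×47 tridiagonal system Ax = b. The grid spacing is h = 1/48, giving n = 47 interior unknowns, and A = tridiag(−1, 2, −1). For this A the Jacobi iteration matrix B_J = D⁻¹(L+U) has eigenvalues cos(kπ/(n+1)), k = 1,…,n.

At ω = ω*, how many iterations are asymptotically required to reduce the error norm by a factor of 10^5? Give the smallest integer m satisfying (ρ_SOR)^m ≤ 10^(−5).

[ρ_J] n=47: ρ(B_J) = cos(π/(n+1)) = cos(π/48) = 0.9978589.
√(1−ρ_J²) simplifies to sin(π/48) = 0.0654031.
[ω*] 2 ÷ (1 + 0.0654031) = 2 ÷ 1.0654031 = 1.8772237.
At ω = 1.8772237 every |λ(B_ω)| = ω−1, so ρ_SOR = 0.8772237.
For 5 digits: m = 5·ln10 / (−ln 0.8772237) = 11.5129/0.130993 = 87.889; round up → m = 88.

m = 88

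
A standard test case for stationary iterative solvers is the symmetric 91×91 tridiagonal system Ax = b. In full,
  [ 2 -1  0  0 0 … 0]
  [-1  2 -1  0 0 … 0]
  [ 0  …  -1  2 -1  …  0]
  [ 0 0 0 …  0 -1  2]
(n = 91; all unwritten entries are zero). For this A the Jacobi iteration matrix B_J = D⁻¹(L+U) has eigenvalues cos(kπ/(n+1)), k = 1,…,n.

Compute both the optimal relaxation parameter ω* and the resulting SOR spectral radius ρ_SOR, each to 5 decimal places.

With n=91, ρ(Jacobi) = cos(π/92) = 0.99942.
1 − cos²(π/92) = sin²(π/92) ⇒ √(1−ρ_J²) = sin(π/92) = 0.034141.
ω* = 2/(1 + 0.034141) = 2/1.034141 = 1.93397.
[ρ_SOR] ω* − 1 = 0.93397.

ω* = 1.93397, ρ_SOR = 0.93397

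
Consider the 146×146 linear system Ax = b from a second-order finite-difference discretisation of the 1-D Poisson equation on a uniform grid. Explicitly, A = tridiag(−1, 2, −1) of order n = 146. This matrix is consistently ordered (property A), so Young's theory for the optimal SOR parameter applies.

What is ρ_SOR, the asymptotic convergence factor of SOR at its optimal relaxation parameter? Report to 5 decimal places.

ρ_SOR = 0.95815

n=146: λ(B_J) = 1 − λ(A)/2 = cos(kπ/147); k=1 gives ρ_J = 0.99977.
√(1−ρ_J²) = |sin(π/147)| = 0.021370
ω* = 2/(1 + 0.021370) = 2/1.021370 = 1.95815.
ρ_SOR = ω* − 1 = 1.95815 − 1 = 0.95815.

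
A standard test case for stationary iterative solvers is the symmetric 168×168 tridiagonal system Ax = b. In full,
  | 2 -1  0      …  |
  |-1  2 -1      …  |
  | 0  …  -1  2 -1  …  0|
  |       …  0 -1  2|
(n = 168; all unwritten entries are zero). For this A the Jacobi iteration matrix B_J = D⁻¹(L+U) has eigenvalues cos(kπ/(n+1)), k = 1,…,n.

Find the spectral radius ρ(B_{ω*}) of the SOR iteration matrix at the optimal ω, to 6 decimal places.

ρ_SOR = 0.963502

ρ_J = max_k |cos(kπ/169)| = cos(π/169) = 0.999827
√(1 − cos²(π/169)) = sin(π/169) ≈ 0.0185882.
So ω* = 2/1.0185882 = 1.963502 (Young).
At ω = 1.963502 every |λ(B_ω)| = ω−1, so ρ_SOR = 0.963502.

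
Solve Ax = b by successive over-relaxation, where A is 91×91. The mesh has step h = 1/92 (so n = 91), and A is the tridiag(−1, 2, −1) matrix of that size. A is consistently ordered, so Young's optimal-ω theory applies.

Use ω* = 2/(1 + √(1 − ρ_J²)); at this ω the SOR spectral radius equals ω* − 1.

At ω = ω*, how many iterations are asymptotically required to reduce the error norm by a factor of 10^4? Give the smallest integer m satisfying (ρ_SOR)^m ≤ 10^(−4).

m = 135

ρ_J = max_k |cos(kπ/92)| = cos(π/92) = 0.9994170
√(1 − cos²(π/92)) = sin(π/92) ≈ 0.0341411.
So ω* = 2/1.0341411 = 1.9339721 (Young).
[ρ_SOR] ω* − 1 = 0.9339721.
Need (0.9339721)^m ≤ 10^(−4): m ≥ 4·ln10/|ln 0.9339721| = 9.21034/0.0683087 = 134.834 ⇒ m = 135.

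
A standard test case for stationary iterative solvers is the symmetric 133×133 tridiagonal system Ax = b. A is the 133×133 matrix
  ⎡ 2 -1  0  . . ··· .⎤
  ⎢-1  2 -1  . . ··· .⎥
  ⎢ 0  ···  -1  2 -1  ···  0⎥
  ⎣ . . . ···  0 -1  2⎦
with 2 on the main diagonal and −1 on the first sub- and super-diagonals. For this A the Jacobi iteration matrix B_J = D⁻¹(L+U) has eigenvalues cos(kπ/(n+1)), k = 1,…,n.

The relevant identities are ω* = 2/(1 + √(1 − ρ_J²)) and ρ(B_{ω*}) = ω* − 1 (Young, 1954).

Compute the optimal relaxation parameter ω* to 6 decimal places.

ω* = 1.954189

n=133: λ(B_J) = 1 − λ(A)/2 = cos(kπ/134); k=1 gives ρ_J = 0.999725.
√(1 − cos²(π/134)) = sin(π/134) ≈ 0.0234426.
So ω* = 2/1.0234426 = 1.954189 (Young).
ρ_SOR = ω* − 1 = 1.954189 − 1 = 0.954189.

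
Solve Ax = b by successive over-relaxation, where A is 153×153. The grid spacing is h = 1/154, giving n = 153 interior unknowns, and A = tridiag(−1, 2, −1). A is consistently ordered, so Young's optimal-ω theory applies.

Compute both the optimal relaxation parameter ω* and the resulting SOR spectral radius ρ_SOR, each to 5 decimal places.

[ρ_J] n=153: ρ(B_J) = cos(π/(n+1)) = cos(π/154) = 0.99979.
√(1−ρ_J²) = |sin(π/154)| = 0.020399
ω* = 2/(1+0.020399) = 1.96002
[ρ_SOR] ω* − 1 = 0.96002.

ω* = 1.96002, ρ_SOR = 0.96002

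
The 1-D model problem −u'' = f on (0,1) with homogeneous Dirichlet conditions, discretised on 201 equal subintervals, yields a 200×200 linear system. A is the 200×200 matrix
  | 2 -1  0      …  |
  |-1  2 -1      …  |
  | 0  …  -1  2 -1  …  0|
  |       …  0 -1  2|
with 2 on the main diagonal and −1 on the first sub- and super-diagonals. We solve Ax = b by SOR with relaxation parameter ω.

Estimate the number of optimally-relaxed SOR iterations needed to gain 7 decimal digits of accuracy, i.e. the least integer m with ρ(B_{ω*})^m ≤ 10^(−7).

m = 516

spectrum of D⁻¹(L+U) = {cos(kπ/201) : 1≤k≤200}; ρ_J = cos(π/201) = 0.9998779.
√(1 − cos²(π/201)) = sin(π/201) ≈ 0.0156292.
Then 2/(1+√(1−ρ_J²)) = 2/(1+0.0156292); ω* = 2/1.0156292 = 1.9692226.
At ω = 1.9692226 every |λ(B_ω)| = ω−1, so ρ_SOR = 0.9692226.
7·ln10 = 16.1181; −ln(0.9692226) = 0.031261; m = ⌈16.1181/0.031261⌉ = ⌈515.598⌉ = 516.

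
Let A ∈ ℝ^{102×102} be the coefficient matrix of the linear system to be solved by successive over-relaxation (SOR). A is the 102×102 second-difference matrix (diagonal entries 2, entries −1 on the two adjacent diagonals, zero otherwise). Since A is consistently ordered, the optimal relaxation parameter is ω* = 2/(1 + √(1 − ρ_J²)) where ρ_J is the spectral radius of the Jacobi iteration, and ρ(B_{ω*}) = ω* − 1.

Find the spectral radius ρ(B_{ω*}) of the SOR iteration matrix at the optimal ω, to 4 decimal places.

ρ_SOR = 0.9408

spectrum of D⁻¹(L+U) = {cos(kπ/103) : 1≤k≤102}; ρ_J = cos(π/103) = 0.9995.
√(1−ρ_J²) = |sin(π/103)| = 0.03050
Young: ω* = 2/(1+√(1−ρ_J²)) = 2/(1+0.03050) = 2/1.03050 = 1.9408.
At ω = 1.9408 every |λ(B_ω)| = ω−1, so ρ_SOR = 0.9408.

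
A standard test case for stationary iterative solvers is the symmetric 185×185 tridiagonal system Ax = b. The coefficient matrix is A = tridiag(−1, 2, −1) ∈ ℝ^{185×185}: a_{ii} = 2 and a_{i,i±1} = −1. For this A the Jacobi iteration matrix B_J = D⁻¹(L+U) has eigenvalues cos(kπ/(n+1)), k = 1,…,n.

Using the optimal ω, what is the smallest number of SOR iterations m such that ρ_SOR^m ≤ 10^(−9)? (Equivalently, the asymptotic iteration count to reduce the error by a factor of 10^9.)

m = 614

With n=185, ρ(Jacobi) = cos(π/186) = 0.9998574.
√(1 − cos²(π/186)) = sin(π/186) ≈ 0.0168895.
So ω* = 2/1.0168895 = 1.9667820 (Young).
ρ_SOR = ω* − 1 = 1.9667820 − 1 = 0.9667820.
Need (0.9667820)^m ≤ 10^(−9): m ≥ 9·ln10/|ln 0.9667820| = 20.7233/0.0337822 = 613.438 ⇒ m = 614.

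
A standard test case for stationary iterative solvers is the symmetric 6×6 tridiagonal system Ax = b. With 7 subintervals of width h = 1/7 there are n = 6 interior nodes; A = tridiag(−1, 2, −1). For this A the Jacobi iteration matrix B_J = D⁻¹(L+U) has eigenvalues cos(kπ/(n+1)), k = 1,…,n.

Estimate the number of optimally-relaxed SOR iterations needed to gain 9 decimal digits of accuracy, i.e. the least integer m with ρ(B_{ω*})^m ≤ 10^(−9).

spectrum of D⁻¹(L+U) = {cos(kπ/7) : 1≤k≤6}; ρ_J = cos(π/7) = 0.9009689.
√(1 − cos²(π/7)) = sin(π/7) ≈ 0.4338837.
Then 2/(1+√(1−ρ_J²)) = 2/(1+0.4338837); ω* = 2/1.4338837 = 1.3948133.
ρ_SOR = ω* − 1 = 1.3948133 − 1 = 0.3948133.
ρ_SOR^m ≤ 10^(−9) ⇔ m ≥ 9·ln10/(−ln 0.3948133) = 20.7233/0.929342 = 22.299; m = ⌈22.299⌉ = 23.

m = 23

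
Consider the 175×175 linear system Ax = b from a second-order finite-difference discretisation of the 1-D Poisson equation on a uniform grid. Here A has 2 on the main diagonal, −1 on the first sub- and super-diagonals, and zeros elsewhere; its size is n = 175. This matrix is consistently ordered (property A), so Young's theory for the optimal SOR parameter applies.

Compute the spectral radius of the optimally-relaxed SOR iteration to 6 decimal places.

ρ_J = max_k |cos(kπ/176)| = cos(π/176) = 0.999841
root = sin(π/176) = 0.0178490  (since 1−cos² = sin²).
Young: ω* = 2/(1+√(1−ρ_J²)) = 2/(1+0.0178490) = 2/1.0178490 = 1.964928.
[ρ_SOR] ω* − 1 = 0.964928.

ρ_SOR = 0.964928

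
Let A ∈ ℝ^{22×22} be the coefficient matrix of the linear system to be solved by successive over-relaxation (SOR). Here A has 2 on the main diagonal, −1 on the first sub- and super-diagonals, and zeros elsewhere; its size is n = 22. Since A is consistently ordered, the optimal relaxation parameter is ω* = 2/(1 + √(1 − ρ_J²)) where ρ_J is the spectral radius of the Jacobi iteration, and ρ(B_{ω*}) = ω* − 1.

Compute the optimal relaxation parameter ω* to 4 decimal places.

ω* = 1.7603

n=22: λ(B_J) = 1 − λ(A)/2 = cos(kπ/23); k=1 gives ρ_J = 0.9907.
√(1−ρ_J²) = |sin(π/23)| = 0.13617
ω* = 2/(1+0.13617) = 1.7603
and ρ(B_{ω*}) = 1.7603 − 1 = 0.7603.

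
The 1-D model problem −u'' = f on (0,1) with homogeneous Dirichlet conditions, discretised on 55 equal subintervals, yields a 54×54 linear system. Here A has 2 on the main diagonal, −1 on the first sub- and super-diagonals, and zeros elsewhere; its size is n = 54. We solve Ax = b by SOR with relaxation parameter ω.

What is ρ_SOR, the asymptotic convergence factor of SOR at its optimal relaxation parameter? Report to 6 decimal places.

spectrum of D⁻¹(L+U) = {cos(kπ/55) : 1≤k≤54}; ρ_J = cos(π/55) = 0.998369.
√(1−ρ_J²) simplifies to sin(π/55) = 0.0570888.
ω* = 2/(1+0.0570888) = 1.891989
ρ(B_{ω*}) = ω*−1 = 0.891989

ρ_SOR = 0.891989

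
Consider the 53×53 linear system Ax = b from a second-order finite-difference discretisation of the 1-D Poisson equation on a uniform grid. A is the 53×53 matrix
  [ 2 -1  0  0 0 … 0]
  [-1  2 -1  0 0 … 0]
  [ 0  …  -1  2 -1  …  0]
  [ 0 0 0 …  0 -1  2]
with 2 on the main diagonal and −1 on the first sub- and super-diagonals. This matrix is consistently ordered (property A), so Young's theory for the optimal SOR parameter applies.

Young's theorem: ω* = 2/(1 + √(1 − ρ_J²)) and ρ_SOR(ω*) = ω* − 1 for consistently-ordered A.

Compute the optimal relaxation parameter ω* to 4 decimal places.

With n=53, ρ(Jacobi) = cos(π/54) = 0.9983.
√(1 − cos²(π/54)) = sin(π/54) ≈ 0.05814.
ω* = 2/(1 + 0.05814) = 2/1.05814 = 1.8901.
[ρ_SOR] ω* − 1 = 0.8901.

ω* = 1.8901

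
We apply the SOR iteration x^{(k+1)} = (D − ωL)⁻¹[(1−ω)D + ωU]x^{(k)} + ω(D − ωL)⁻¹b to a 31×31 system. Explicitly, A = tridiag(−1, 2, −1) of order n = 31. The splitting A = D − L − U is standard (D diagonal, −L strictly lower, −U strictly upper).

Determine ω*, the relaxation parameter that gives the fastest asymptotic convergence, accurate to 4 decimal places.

ω* = 1.8215

ρ_J = max_k |cos(kπ/32)| = cos(π/32) = 0.9952
√(1 − cos²(π/32)) = sin(π/32) ≈ 0.09802.
Then 2/(1+√(1−ρ_J²)) = 2/(1+0.09802); ω* = 2/1.09802 = 1.8215.
[ρ_SOR] ω* − 1 = 0.8215.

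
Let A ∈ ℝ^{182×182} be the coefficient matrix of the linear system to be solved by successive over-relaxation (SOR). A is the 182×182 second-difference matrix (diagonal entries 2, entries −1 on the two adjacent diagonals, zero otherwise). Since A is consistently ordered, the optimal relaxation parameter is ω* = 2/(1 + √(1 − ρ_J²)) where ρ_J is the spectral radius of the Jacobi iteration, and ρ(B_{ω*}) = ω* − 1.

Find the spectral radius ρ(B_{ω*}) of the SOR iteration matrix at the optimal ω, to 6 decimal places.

spectrum of D⁻¹(L+U) = {cos(kπ/183) : 1≤k≤182}; ρ_J = cos(π/183) = 0.999853.
√(1−ρ_J²) = |sin(π/183)| = 0.0171663
ω* = 2/(1+0.0171663) = 1.966247
ρ(B_{ω*}) = ω*−1 = 0.966247

ρ_SOR = 0.966247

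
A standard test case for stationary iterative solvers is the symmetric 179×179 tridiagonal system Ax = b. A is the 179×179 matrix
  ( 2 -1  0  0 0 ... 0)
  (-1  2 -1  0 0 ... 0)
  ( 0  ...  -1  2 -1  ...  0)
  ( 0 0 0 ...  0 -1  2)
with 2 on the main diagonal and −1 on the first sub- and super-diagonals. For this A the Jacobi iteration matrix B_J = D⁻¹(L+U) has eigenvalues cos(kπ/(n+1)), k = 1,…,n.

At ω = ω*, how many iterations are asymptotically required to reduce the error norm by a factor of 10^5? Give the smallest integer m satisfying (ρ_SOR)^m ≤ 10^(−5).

spectrum of D⁻¹(L+U) = {cos(kπ/180) : 1≤k≤179}; ρ_J = cos(π/180) = 0.9998477.
√(1−ρ_J²) = |sin(π/180)| = 0.0174524
Then 2/(1+√(1−ρ_J²)) = 2/(1+0.0174524); ω* = 2/1.0174524 = 1.9656939.
and ρ(B_{ω*}) = 1.9656939 − 1 = 0.9656939.
m ≥ 5·ln10 / (−ln 0.9656939) = 329.803; smallest integer m = 330.

m = 330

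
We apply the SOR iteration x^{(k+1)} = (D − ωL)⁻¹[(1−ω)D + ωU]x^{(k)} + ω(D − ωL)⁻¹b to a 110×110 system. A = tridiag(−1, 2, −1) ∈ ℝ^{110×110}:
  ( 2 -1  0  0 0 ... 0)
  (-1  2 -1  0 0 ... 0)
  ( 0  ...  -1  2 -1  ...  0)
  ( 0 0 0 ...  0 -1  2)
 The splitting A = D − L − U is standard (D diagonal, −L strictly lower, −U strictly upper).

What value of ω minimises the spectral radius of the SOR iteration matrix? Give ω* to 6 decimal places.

ω* = 1.944960

[ρ_J] n=110: ρ(B_J) = cos(π/(n+1)) = cos(π/111) = 0.999600.
√(1−ρ_J²) = |sin(π/111)| = 0.0282989
Then 2/(1+√(1−ρ_J²)) = 2/(1+0.0282989); ω* = 2/1.0282989 = 1.944960.
Hence ρ(B_{ω*}) = 1.944960 − 1 = 0.944960.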